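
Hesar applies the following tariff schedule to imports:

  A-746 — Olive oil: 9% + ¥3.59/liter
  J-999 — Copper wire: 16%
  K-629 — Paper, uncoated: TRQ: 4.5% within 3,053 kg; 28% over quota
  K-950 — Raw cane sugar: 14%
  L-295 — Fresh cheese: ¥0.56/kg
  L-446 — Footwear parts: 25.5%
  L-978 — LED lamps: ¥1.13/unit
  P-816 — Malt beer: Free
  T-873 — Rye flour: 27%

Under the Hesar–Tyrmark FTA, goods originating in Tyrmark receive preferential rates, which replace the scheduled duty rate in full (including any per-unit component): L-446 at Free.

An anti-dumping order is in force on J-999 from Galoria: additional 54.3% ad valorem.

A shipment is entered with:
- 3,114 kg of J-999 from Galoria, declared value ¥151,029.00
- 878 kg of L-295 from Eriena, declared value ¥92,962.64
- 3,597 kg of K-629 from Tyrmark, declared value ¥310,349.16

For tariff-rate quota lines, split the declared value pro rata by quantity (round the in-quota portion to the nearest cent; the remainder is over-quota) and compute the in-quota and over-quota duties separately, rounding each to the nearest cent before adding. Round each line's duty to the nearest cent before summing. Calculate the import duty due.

Line 1 (J-999, Galoria, 3,114 kg, ¥151,029.00):
Base rate for J-999 is 16%.
Additional duty on J-999 from Galoria: +54.3%. Applied ad valorem rate: 16% + 54.3% = 70.3%.
Duty = ¥151,029.00 × 70.3% = ¥106,173.39.
Line 2 (L-295, Eriena, 878 kg, ¥92,962.64):
Base rate for L-295 is ¥0.56/kg.
Duty = 878 × ¥0.56 = ¥491.68.
Line 3 (K-629, Tyrmark, 3,597 kg, ¥310,349.16):
Code K-629 is under a tariff-rate quota (threshold 3,053 kg). In-quota: 3,053 kg at 4.5%; over-quota: 544 kg at 28%.
Pro-rata value split: in-quota = ¥310,349.16 × 3,053/3,597 = ¥263,412.84; over-quota = ¥310,349.16 − ¥263,412.84 = ¥46,936.32.
In-quota duty = ¥263,412.84 × 4.5% = ¥11,853.58. Over-quota duty = ¥46,936.32 × 28% = ¥13,142.17.
Line duty = ¥11,853.58 + ¥13,142.17 = ¥24,995.75.
Total = ¥106,173.39 + ¥491.68 + ¥24,995.75 = ¥131,660.82.

¥131,660.82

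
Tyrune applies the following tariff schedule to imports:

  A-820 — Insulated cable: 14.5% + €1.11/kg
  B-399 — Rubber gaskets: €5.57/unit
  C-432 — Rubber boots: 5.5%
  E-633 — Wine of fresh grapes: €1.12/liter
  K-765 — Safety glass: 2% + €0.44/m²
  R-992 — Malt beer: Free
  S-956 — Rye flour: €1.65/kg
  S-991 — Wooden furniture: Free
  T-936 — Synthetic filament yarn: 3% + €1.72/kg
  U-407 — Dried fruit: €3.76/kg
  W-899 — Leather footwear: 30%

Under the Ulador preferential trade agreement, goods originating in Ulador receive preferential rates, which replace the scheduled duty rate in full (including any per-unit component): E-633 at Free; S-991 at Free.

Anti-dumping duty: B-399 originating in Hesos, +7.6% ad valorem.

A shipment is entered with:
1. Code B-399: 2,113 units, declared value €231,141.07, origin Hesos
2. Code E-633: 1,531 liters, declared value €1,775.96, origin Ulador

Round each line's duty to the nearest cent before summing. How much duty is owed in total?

€29,336.13

Line 1 (B-399, Hesos, 2,113 units, €231,141.07):
Base rate for B-399 is €5.57/unit.
Additional duty on B-399 from Hesos: +7.6% ad valorem. Applied ad valorem rate = 7.6%.
Duty = €231,141.07 × 7.6% + 2,113 × €5.57 = €29,336.13.
Line 2 (E-633, Ulador, 1,531 liters, €1,775.96):
Base rate for E-633 is €1.12/liter.
Origin Ulador qualifies under the Tyrune–Ulador agreement and E-633 is covered: preferential rate Free applies instead.
Duty = €1,775.96 × 0% = €0.00.
Total = €29,336.13 + €0.00 = €29,336.13.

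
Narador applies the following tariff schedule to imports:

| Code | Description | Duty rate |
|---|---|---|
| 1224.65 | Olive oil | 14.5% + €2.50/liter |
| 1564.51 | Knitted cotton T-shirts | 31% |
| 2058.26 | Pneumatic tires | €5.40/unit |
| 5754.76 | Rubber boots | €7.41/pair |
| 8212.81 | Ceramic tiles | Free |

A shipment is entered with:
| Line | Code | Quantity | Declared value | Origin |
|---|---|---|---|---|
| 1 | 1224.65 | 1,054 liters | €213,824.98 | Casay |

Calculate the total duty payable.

€33,639.62

Line 1 (1224.65, Casay, 1,054 liters, €213,824.98):
Base rate for 1224.65 is 14.5% + €2.50/liter.
Duty = €213,824.98 × 14.5% + 1,054 × €2.50 = €33,639.62.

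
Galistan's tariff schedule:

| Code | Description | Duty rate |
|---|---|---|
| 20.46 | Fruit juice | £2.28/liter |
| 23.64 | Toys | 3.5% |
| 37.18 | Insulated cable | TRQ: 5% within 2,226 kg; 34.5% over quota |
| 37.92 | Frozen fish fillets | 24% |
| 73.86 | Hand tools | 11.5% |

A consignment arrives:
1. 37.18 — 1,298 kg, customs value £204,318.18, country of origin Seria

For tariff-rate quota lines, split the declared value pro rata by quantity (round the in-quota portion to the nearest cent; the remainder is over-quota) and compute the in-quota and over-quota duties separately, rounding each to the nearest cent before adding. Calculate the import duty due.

Line 1 (37.18, Seria, 1,298 kg, £204,318.18):
Code 37.18 is under a tariff-rate quota (threshold 2,226 kg). Quantity 1,298 kg is within the quota, so the in-quota rate 5% applies to the full value.
Duty = £204,318.18 × 5% = £10,215.91.

£10,215.91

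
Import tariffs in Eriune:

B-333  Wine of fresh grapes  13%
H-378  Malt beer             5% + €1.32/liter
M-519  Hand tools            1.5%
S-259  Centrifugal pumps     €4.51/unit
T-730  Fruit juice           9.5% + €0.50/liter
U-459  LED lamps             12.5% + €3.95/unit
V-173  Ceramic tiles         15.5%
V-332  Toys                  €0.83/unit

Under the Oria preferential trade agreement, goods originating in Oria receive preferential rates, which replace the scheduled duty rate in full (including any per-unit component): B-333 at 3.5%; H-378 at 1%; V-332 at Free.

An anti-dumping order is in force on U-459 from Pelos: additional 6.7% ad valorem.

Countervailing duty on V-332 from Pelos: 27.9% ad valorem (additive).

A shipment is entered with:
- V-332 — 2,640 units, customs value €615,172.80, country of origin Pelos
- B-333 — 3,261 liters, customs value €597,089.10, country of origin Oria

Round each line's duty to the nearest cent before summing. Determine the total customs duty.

€194,722.53

Line 1 (V-332, Pelos, 2,640 units, €615,172.80):
Base rate for V-332 is €0.83/unit.
V-332 has an FTA preferential rate, but origin Pelos is not Oria; base rate stands.
Additional duty on V-332 from Pelos: +27.9% ad valorem. Applied ad valorem rate = 27.9%.
Duty = €615,172.80 × 27.9% + 2,640 × €0.83 = €173,824.41.
Line 2 (B-333, Oria, 3,261 liters, €597,089.10):
Base rate for B-333 is 13%.
Origin Oria qualifies under the Eriune–Oria agreement and B-333 is covered: preferential rate 3.5% applies instead.
Duty = €597,089.10 × 3.5% = €20,898.12.
Total = €173,824.41 + €20,898.12 = €194,722.53.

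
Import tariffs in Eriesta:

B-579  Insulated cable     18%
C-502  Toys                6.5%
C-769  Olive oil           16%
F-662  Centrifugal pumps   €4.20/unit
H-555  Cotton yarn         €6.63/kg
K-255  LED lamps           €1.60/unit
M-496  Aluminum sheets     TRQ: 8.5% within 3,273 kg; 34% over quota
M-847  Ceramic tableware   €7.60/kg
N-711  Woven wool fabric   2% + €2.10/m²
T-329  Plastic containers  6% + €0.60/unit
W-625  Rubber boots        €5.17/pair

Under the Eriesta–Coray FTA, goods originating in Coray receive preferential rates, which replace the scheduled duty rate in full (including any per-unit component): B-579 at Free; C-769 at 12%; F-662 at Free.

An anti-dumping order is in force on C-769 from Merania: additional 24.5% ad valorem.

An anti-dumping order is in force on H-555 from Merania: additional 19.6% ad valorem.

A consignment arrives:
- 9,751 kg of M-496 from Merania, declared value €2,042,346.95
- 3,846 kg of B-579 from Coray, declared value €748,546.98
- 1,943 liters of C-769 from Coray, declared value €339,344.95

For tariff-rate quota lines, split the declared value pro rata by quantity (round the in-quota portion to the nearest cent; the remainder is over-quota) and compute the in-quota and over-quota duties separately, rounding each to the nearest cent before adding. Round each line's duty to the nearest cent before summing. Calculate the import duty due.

Line 1 (M-496, Merania, 9,751 kg, €2,042,346.95):
Code M-496 is under a tariff-rate quota (threshold 3,273 kg). In-quota: 3,273 kg at 8.5%; over-quota: 6,478 kg at 34%.
Pro-rata value split: in-quota = €2,042,346.95 × 3,273/9,751 = €685,529.85; over-quota = €2,042,346.95 − €685,529.85 = €1,356,817.10.
In-quota duty = €685,529.85 × 8.5% = €58,270.04. Over-quota duty = €1,356,817.10 × 34% = €461,317.81.
Line duty = €58,270.04 + €461,317.81 = €519,587.85.
Line 2 (B-579, Coray, 3,846 kg, €748,546.98):
Base rate for B-579 is 18%.
Origin Coray qualifies under the Eriesta–Coray agreement and B-579 is covered: preferential rate Free applies instead.
Duty = €748,546.98 × 0% = €0.00.
Line 3 (C-769, Coray, 1,943 liters, €339,344.95):
Base rate for C-769 is 16%.
Origin Coray qualifies under the Eriesta–Coray agreement and C-769 is covered: preferential rate 12% applies instead.
The additional-duty order on C-769 targets Merania, not Coray; it does not apply.
Duty = €339,344.95 × 12% = €40,721.39.
Total = €519,587.85 + €0.00 + €40,721.39 = €560,309.24.

€560,309.24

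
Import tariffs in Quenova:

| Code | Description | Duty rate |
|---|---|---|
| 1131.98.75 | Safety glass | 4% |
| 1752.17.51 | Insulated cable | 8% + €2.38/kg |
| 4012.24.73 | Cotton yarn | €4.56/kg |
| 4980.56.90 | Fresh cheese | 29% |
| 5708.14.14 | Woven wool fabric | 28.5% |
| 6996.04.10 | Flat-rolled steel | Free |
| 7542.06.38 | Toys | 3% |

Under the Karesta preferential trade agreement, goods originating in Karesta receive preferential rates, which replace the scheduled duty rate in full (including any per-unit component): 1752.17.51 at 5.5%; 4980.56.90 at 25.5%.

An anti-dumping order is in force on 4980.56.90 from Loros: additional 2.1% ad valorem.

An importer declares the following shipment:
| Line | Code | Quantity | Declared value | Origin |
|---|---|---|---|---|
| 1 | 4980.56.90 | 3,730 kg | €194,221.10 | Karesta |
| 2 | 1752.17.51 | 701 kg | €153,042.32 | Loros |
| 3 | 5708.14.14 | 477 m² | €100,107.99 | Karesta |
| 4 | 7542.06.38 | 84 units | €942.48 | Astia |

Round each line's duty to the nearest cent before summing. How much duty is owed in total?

Line 1 (4980.56.90, Karesta, 3,730 kg, €194,221.10):
Base rate for 4980.56.90 is 29%.
Origin Karesta qualifies under the Quenova–Karesta agreement and 4980.56.90 is covered: preferential rate 25.5% applies instead.
The additional-duty order on 4980.56.90 targets Loros, not Karesta; it does not apply.
Duty = €194,221.10 × 25.5% = €49,526.38.
Line 2 (1752.17.51, Loros, 701 kg, €153,042.32):
Base rate for 1752.17.51 is 8% + €2.38/kg.
1752.17.51 has an FTA preferential rate, but origin Loros is not Karesta; base rate stands.
Duty = €153,042.32 × 8% + 701 × €2.38 = €13,911.77.
Line 3 (5708.14.14, Karesta, 477 m², €100,107.99):
Base rate for 5708.14.14 is 28.5%.
Origin Karesta is the FTA partner but 5708.14.14 is not on the preference list; base rate stands.
Duty = €100,107.99 × 28.5% = €28,530.78.
Line 4 (7542.06.38, Astia, 84 units, €942.48):
Base rate for 7542.06.38 is 3%.
Duty = €942.48 × 3% = €28.27.
Total = €49,526.38 + €13,911.77 + €28,530.78 + €28.27 = €91,997.20.

€91,997.20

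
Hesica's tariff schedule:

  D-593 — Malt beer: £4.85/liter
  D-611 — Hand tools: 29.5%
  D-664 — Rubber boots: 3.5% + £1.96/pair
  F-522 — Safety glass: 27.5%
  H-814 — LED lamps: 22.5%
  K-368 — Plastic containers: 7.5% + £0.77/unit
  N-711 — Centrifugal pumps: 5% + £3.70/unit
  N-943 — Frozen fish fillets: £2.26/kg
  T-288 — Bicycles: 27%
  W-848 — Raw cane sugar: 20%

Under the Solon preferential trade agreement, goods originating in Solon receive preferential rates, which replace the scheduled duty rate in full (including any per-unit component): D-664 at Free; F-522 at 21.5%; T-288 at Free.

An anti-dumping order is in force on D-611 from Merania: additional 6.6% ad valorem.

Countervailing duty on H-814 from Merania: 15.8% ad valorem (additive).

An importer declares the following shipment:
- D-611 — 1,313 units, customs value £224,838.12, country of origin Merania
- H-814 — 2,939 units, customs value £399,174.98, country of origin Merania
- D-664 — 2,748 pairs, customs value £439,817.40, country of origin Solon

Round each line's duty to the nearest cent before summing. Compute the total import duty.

Line 1 (D-611, Merania, 1,313 units, £224,838.12):
Base rate for D-611 is 29.5%.
Additional duty on D-611 from Merania: +6.6%. Applied ad valorem rate: 29.5% + 6.6% = 36.1%.
Duty = £224,838.12 × 36.1% = £81,166.56.
Line 2 (H-814, Merania, 2,939 units, £399,174.98):
Base rate for H-814 is 22.5%.
Additional duty on H-814 from Merania: +15.8%. Applied ad valorem rate: 22.5% + 15.8% = 38.3%.
Duty = £399,174.98 × 38.3% = £152,884.02.
Line 3 (D-664, Solon, 2,748 pairs, £439,817.40):
Base rate for D-664 is 3.5% + £1.96/pair.
Origin Solon qualifies under the Hesica–Solon agreement and D-664 is covered: preferential rate Free applies instead.
Duty = £439,817.40 × 0% = £0.00.
Total = £81,166.56 + £152,884.02 + £0.00 = £234,050.58.

£234,050.58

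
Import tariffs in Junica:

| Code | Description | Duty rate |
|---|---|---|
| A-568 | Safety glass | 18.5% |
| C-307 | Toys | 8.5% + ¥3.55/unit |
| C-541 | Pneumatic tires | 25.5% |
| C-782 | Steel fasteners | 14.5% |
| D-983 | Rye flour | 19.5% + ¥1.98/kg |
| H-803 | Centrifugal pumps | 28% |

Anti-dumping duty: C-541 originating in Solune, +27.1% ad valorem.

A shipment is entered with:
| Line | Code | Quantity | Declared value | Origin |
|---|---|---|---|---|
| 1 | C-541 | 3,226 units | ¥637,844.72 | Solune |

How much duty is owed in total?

¥335,506.32

Line 1 (C-541, Solune, 3,226 units, ¥637,844.72):
Base rate for C-541 is 25.5%.
Additional duty on C-541 from Solune: +27.1%. Applied ad valorem rate: 25.5% + 27.1% = 52.6%.
Duty = ¥637,844.72 × 52.6% = ¥335,506.32.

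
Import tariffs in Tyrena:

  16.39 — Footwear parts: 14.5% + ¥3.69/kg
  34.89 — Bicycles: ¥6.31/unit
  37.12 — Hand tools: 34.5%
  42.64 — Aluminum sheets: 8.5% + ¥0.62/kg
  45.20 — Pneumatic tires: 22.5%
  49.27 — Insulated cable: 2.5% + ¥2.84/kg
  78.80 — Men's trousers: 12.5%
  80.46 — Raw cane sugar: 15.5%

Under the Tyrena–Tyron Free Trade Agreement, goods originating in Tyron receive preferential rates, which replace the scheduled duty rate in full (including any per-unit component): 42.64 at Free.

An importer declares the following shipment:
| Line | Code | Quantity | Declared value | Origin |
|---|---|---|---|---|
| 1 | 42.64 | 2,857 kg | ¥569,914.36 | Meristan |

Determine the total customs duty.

Line 1 (42.64, Meristan, 2,857 kg, ¥569,914.36):
Base rate for 42.64 is 8.5% + ¥0.62/kg.
42.64 has an FTA preferential rate, but origin Meristan is not Tyron; base rate stands.
Duty = ¥569,914.36 × 8.5% + 2,857 × ¥0.62 = ¥50,214.06.

¥50,214.06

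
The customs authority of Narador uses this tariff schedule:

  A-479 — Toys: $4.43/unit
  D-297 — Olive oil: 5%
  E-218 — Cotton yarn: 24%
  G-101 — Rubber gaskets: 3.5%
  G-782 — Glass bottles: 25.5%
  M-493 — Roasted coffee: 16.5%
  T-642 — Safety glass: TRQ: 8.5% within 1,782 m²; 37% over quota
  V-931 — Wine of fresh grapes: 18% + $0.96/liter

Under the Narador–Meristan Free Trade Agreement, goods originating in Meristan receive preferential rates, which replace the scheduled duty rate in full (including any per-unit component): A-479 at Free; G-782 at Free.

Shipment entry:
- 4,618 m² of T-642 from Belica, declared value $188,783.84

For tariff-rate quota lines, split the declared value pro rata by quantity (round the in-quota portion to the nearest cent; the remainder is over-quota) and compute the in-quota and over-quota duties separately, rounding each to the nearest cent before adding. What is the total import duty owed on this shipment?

Line 1 (T-642, Belica, 4,618 m², $188,783.84):
Code T-642 is under a tariff-rate quota (threshold 1,782 m²). In-quota: 1,782 m² at 8.5%; over-quota: 2,836 m² at 37%.
Pro-rata value split: in-quota = $188,783.84 × 1,782/4,618 = $72,848.16; over-quota = $188,783.84 − $72,848.16 = $115,935.68.
In-quota duty = $72,848.16 × 8.5% = $6,192.09. Over-quota duty = $115,935.68 × 37% = $42,896.20.
Line duty = $6,192.09 + $42,896.20 = $49,088.29.

$49,088.29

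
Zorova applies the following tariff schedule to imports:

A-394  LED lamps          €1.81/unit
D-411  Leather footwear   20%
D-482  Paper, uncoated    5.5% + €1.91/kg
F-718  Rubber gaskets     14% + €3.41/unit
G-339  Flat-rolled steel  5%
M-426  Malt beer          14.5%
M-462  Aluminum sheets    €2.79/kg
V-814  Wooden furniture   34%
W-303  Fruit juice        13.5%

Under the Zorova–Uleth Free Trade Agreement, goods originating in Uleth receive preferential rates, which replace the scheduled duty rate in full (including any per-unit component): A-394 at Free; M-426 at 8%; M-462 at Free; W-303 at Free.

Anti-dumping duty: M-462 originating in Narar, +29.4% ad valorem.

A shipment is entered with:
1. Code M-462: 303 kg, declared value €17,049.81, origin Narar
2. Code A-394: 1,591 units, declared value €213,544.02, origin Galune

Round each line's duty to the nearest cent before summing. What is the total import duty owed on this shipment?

Line 1 (M-462, Narar, 303 kg, €17,049.81):
Base rate for M-462 is €2.79/kg.
M-462 has an FTA preferential rate, but origin Narar is not Uleth; base rate stands.
Additional duty on M-462 from Narar: +29.4% ad valorem. Applied ad valorem rate = 29.4%.
Duty = €17,049.81 × 29.4% + 303 × €2.79 = €5,858.01.
Line 2 (A-394, Galune, 1,591 units, €213,544.02):
Base rate for A-394 is €1.81/unit.
A-394 has an FTA preferential rate, but origin Galune is not Uleth; base rate stands.
Duty = 1,591 × €1.81 = €2,879.71.
Total = €5,858.01 + €2,879.71 = €8,737.72.

€8,737.72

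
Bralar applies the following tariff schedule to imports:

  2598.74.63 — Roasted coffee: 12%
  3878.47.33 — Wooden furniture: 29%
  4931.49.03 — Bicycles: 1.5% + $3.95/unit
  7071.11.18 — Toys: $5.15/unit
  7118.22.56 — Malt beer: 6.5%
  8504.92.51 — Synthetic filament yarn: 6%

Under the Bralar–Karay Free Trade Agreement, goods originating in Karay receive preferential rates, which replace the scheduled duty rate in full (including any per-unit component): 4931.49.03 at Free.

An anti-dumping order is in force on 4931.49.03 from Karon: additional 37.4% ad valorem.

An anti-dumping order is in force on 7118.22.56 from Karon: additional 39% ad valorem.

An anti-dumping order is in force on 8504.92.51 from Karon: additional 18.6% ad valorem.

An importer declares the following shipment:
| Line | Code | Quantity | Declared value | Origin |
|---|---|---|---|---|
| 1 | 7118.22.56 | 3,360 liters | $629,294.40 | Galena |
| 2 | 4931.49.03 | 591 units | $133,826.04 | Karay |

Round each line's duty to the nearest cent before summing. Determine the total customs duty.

$40,904.14

Line 1 (7118.22.56, Galena, 3,360 liters, $629,294.40):
Base rate for 7118.22.56 is 6.5%.
The additional-duty order on 7118.22.56 targets Karon, not Galena; it does not apply.
Duty = $629,294.40 × 6.5% = $40,904.14.
Line 2 (4931.49.03, Karay, 591 units, $133,826.04):
Base rate for 4931.49.03 is 1.5% + $3.95/unit.
Origin Karay qualifies under the Bralar–Karay agreement and 4931.49.03 is covered: preferential rate Free applies instead.
The additional-duty order on 4931.49.03 targets Karon, not Karay; it does not apply.
Duty = $133,826.04 × 0% = $0.00.
Total = $40,904.14 + $0.00 = $40,904.14.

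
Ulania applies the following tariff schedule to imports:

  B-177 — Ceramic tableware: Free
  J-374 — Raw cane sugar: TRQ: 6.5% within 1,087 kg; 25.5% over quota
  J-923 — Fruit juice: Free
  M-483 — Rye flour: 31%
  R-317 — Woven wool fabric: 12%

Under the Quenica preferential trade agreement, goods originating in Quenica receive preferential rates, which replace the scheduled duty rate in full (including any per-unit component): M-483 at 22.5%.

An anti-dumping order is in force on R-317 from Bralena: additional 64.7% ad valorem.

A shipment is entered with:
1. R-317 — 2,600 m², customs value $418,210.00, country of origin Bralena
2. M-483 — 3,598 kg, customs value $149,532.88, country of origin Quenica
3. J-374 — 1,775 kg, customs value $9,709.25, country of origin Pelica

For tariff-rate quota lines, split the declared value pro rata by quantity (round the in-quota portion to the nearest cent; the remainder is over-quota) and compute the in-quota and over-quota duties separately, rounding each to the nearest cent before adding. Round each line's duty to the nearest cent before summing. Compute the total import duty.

$355,758.11

Line 1 (R-317, Bralena, 2,600 m², $418,210.00):
Base rate for R-317 is 12%.
Additional duty on R-317 from Bralena: +64.7%. Applied ad valorem rate: 12% + 64.7% = 76.7%.
Duty = $418,210.00 × 76.7% = $320,767.07.
Line 2 (M-483, Quenica, 3,598 kg, $149,532.88):
Base rate for M-483 is 31%.
Origin Quenica qualifies under the Ulania–Quenica agreement and M-483 is covered: preferential rate 22.5% applies instead.
Duty = $149,532.88 × 22.5% = $33,644.90.
Line 3 (J-374, Pelica, 1,775 kg, $9,709.25):
Code J-374 is under a tariff-rate quota (threshold 1,087 kg). In-quota: 1,087 kg at 6.5%; over-quota: 688 kg at 25.5%.
Pro-rata value split: in-quota = $9,709.25 × 1,087/1,775 = $5,945.89; over-quota = $9,709.25 − $5,945.89 = $3,763.36.
In-quota duty = $5,945.89 × 6.5% = $386.48. Over-quota duty = $3,763.36 × 25.5% = $959.66.
Line duty = $386.48 + $959.66 = $1,346.14.
Total = $320,767.07 + $33,644.90 + $1,346.14 = $355,758.11.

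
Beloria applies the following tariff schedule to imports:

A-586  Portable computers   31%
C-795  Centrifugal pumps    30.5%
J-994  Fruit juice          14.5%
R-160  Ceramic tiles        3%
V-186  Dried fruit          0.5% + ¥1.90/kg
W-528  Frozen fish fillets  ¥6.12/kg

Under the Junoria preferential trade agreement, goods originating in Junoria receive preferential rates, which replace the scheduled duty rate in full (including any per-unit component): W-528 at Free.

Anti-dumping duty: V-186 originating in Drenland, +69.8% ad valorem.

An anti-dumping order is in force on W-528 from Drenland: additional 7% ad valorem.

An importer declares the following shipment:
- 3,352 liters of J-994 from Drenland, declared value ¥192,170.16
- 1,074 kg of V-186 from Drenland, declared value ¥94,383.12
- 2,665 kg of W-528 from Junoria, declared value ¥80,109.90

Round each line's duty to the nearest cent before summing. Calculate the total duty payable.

Line 1 (J-994, Drenland, 3,352 liters, ¥192,170.16):
Base rate for J-994 is 14.5%.
Duty = ¥192,170.16 × 14.5% = ¥27,864.67.
Line 2 (V-186, Drenland, 1,074 kg, ¥94,383.12):
Base rate for V-186 is 0.5% + ¥1.90/kg.
Additional duty on V-186 from Drenland: +69.8%. Applied ad valorem rate: 0.5% + 69.8% = 70.3%.
Duty = ¥94,383.12 × 70.3% + 1,074 × ¥1.90 = ¥68,391.93.
Line 3 (W-528, Junoria, 2,665 kg, ¥80,109.90):
Base rate for W-528 is ¥6.12/kg.
Origin Junoria qualifies under the Beloria–Junoria agreement and W-528 is covered: preferential rate Free applies instead.
The additional-duty order on W-528 targets Drenland, not Junoria; it does not apply.
Duty = ¥80,109.90 × 0% = ¥0.00.
Total = ¥27,864.67 + ¥68,391.93 + ¥0.00 = ¥96,256.60.

¥96,256.60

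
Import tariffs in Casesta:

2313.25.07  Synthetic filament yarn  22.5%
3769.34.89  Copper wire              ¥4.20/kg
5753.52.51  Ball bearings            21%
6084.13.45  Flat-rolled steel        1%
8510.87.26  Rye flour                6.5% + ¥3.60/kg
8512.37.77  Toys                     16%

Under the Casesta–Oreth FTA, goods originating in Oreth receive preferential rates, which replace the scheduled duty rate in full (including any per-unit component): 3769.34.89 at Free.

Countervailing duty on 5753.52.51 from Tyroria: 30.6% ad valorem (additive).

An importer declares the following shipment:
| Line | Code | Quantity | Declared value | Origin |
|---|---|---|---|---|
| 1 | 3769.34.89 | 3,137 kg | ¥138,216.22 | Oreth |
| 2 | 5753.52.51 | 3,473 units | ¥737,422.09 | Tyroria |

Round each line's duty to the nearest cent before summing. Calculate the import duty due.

¥380,509.80

Line 1 (3769.34.89, Oreth, 3,137 kg, ¥138,216.22):
Base rate for 3769.34.89 is ¥4.20/kg.
Origin Oreth qualifies under the Casesta–Oreth agreement and 3769.34.89 is covered: preferential rate Free applies instead.
Duty = ¥138,216.22 × 0% = ¥0.00.
Line 2 (5753.52.51, Tyroria, 3,473 units, ¥737,422.09):
Base rate for 5753.52.51 is 21%.
Additional duty on 5753.52.51 from Tyroria: +30.6%. Applied ad valorem rate: 21% + 30.6% = 51.6%.
Duty = ¥737,422.09 × 51.6% = ¥380,509.80.
Total = ¥0.00 + ¥380,509.80 = ¥380,509.80.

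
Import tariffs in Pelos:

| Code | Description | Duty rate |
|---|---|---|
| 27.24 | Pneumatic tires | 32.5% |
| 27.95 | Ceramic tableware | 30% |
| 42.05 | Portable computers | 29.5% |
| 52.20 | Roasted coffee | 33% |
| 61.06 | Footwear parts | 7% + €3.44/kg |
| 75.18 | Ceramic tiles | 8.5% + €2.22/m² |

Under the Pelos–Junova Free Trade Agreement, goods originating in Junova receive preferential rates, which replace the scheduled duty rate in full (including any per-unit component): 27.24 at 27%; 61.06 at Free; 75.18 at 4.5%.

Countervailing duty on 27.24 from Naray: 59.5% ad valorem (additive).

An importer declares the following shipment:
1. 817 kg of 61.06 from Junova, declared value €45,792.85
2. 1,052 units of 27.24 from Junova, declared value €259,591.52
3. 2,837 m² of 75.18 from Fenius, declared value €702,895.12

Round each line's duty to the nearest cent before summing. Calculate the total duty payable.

€136,133.94

Line 1 (61.06, Junova, 817 kg, €45,792.85):
Base rate for 61.06 is 7% + €3.44/kg.
Origin Junova qualifies under the Pelos–Junova agreement and 61.06 is covered: preferential rate Free applies instead.
Duty = €45,792.85 × 0% = €0.00.
Line 2 (27.24, Junova, 1,052 units, €259,591.52):
Base rate for 27.24 is 32.5%.
Origin Junova qualifies under the Pelos–Junova agreement and 27.24 is covered: preferential rate 27% applies instead.
The additional-duty order on 27.24 targets Naray, not Junova; it does not apply.
Duty = €259,591.52 × 27% = €70,089.71.
Line 3 (75.18, Fenius, 2,837 m², €702,895.12):
Base rate for 75.18 is 8.5% + €2.22/m².
75.18 has an FTA preferential rate, but origin Fenius is not Junova; base rate stands.
Duty = €702,895.12 × 8.5% + 2,837 × €2.22 = €66,044.23.
Total = €0.00 + €70,089.71 + €66,044.23 = €136,133.94.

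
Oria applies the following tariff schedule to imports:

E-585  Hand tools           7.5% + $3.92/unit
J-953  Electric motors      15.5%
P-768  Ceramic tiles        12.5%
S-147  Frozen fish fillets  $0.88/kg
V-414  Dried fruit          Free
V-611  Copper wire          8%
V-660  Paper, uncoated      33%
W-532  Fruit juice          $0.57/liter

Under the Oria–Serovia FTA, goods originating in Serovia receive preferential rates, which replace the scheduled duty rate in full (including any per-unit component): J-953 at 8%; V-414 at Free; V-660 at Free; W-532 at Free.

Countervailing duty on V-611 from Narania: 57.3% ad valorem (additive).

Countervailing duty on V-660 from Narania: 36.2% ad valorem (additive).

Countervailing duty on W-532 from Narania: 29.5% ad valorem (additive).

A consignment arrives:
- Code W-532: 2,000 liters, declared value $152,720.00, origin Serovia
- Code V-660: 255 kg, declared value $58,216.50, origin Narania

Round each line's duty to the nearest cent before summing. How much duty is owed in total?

Line 1 (W-532, Serovia, 2,000 liters, $152,720.00):
Base rate for W-532 is $0.57/liter.
Origin Serovia qualifies under the Oria–Serovia agreement and W-532 is covered: preferential rate Free applies instead.
The additional-duty order on W-532 targets Narania, not Serovia; it does not apply.
Duty = $152,720.00 × 0% = $0.00.
Line 2 (V-660, Narania, 255 kg, $58,216.50):
Base rate for V-660 is 33%.
V-660 has an FTA preferential rate, but origin Narania is not Serovia; base rate stands.
Additional duty on V-660 from Narania: +36.2%. Applied ad valorem rate: 33% + 36.2% = 69.2%.
Duty = $58,216.50 × 69.2% = $40,285.82.
Total = $0.00 + $40,285.82 = $40,285.82.

$40,285.82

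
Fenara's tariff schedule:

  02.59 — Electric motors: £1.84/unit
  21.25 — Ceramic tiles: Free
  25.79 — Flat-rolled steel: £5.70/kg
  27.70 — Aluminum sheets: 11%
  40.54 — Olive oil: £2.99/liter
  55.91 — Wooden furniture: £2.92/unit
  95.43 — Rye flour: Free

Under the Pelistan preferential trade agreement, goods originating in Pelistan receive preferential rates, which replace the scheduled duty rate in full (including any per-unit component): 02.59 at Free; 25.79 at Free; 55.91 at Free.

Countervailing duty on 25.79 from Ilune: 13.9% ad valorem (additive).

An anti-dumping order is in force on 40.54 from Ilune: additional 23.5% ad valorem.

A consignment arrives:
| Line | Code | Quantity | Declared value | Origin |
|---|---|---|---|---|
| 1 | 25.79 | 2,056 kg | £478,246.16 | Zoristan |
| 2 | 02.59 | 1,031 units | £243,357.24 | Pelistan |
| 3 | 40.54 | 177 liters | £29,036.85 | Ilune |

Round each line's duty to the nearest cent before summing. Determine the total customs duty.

Line 1 (25.79, Zoristan, 2,056 kg, £478,246.16):
Base rate for 25.79 is £5.70/kg.
25.79 has an FTA preferential rate, but origin Zoristan is not Pelistan; base rate stands.
The additional-duty order on 25.79 targets Ilune, not Zoristan; it does not apply.
Duty = 2,056 × £5.70 = £11,719.20.
Line 2 (02.59, Pelistan, 1,031 units, £243,357.24):
Base rate for 02.59 is £1.84/unit.
Origin Pelistan qualifies under the Fenara–Pelistan agreement and 02.59 is covered: preferential rate Free applies instead.
Duty = £243,357.24 × 0% = £0.00.
Line 3 (40.54, Ilune, 177 liters, £29,036.85):
Base rate for 40.54 is £2.99/liter.
Additional duty on 40.54 from Ilune: +23.5% ad valorem. Applied ad valorem rate = 23.5%.
Duty = £29,036.85 × 23.5% + 177 × £2.99 = £7,352.89.
Total = £11,719.20 + £0.00 + £7,352.89 = £19,072.09.

£19,072.09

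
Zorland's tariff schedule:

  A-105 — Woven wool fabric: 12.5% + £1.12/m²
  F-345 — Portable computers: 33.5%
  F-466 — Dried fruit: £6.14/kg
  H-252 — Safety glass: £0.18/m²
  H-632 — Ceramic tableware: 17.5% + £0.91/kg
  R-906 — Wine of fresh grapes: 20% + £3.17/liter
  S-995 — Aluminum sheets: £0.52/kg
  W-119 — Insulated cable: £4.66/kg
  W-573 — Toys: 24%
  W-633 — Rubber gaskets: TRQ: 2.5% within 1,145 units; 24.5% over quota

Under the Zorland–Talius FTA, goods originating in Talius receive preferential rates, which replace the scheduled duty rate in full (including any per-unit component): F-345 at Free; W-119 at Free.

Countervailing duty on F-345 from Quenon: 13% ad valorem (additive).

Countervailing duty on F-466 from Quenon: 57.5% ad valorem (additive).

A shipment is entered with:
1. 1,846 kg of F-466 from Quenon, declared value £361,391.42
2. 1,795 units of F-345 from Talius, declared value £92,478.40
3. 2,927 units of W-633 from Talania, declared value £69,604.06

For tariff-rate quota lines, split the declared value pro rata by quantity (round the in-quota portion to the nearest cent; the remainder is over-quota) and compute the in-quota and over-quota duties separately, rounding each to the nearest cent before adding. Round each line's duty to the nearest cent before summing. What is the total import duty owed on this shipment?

Line 1 (F-466, Quenon, 1,846 kg, £361,391.42):
Base rate for F-466 is £6.14/kg.
Additional duty on F-466 from Quenon: +57.5% ad valorem. Applied ad valorem rate = 57.5%.
Duty = £361,391.42 × 57.5% + 1,846 × £6.14 = £219,134.51.
Line 2 (F-345, Talius, 1,795 units, £92,478.40):
Base rate for F-345 is 33.5%.
Origin Talius qualifies under the Zorland–Talius agreement and F-345 is covered: preferential rate Free applies instead.
The additional-duty order on F-345 targets Quenon, not Talius; it does not apply.
Duty = £92,478.40 × 0% = £0.00.
Line 3 (W-633, Talania, 2,927 units, £69,604.06):
Code W-633 is under a tariff-rate quota (threshold 1,145 units). In-quota: 1,145 units at 2.5%; over-quota: 1,782 units at 24.5%.
Pro-rata value split: in-quota = £69,604.06 × 1,145/2,927 = £27,228.10; over-quota = £69,604.06 − £27,228.10 = £42,375.96.
In-quota duty = £27,228.10 × 2.5% = £680.70. Over-quota duty = £42,375.96 × 24.5% = £10,382.11.
Line duty = £680.70 + £10,382.11 = £11,062.81.
Total = £219,134.51 + £0.00 + £11,062.81 = £230,197.32.

£230,197.32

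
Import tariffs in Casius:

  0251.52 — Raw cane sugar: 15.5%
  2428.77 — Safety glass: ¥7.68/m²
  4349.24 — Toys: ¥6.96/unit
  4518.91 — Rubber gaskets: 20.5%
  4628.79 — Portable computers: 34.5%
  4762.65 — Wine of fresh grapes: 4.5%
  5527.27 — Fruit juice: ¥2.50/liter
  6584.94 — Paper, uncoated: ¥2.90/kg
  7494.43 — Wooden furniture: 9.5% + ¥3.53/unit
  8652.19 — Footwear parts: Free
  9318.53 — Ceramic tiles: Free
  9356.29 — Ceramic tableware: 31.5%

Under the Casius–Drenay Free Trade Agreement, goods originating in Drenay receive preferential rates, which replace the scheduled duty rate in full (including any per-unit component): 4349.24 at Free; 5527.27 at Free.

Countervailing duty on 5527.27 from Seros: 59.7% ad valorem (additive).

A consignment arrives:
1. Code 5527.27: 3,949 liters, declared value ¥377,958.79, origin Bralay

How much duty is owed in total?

¥9,872.50

Line 1 (5527.27, Bralay, 3,949 liters, ¥377,958.79):
Base rate for 5527.27 is ¥2.50/liter.
5527.27 has an FTA preferential rate, but origin Bralay is not Drenay; base rate stands.
The additional-duty order on 5527.27 targets Seros, not Bralay; it does not apply.
Duty = 3,949 × ¥2.50 = ¥9,872.50.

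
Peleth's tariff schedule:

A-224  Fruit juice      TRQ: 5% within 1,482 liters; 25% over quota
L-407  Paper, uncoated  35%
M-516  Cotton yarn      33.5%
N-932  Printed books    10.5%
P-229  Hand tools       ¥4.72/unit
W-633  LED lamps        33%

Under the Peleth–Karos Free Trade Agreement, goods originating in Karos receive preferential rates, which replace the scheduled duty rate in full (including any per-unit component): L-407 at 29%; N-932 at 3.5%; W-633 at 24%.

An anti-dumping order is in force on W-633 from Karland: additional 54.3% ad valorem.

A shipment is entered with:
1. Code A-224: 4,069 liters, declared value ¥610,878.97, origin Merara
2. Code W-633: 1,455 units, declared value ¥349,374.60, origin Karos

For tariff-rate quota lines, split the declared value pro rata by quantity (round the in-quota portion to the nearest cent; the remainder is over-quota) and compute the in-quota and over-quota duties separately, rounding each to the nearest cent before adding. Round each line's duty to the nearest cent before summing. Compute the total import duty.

Line 1 (A-224, Merara, 4,069 liters, ¥610,878.97):
Code A-224 is under a tariff-rate quota (threshold 1,482 liters). In-quota: 1,482 liters at 5%; over-quota: 2,587 liters at 25%.
Pro-rata value split: in-quota = ¥610,878.97 × 1,482/4,069 = ¥222,492.66; over-quota = ¥610,878.97 − ¥222,492.66 = ¥388,386.31.
In-quota duty = ¥222,492.66 × 5% = ¥11,124.63. Over-quota duty = ¥388,386.31 × 25% = ¥97,096.58.
Line duty = ¥11,124.63 + ¥97,096.58 = ¥108,221.21.
Line 2 (W-633, Karos, 1,455 units, ¥349,374.60):
Base rate for W-633 is 33%.
Origin Karos qualifies under the Peleth–Karos agreement and W-633 is covered: preferential rate 24% applies instead.
The additional-duty order on W-633 targets Karland, not Karos; it does not apply.
Duty = ¥349,374.60 × 24% = ¥83,849.90.
Total = ¥108,221.21 + ¥83,849.90 = ¥192,071.11.

¥192,071.11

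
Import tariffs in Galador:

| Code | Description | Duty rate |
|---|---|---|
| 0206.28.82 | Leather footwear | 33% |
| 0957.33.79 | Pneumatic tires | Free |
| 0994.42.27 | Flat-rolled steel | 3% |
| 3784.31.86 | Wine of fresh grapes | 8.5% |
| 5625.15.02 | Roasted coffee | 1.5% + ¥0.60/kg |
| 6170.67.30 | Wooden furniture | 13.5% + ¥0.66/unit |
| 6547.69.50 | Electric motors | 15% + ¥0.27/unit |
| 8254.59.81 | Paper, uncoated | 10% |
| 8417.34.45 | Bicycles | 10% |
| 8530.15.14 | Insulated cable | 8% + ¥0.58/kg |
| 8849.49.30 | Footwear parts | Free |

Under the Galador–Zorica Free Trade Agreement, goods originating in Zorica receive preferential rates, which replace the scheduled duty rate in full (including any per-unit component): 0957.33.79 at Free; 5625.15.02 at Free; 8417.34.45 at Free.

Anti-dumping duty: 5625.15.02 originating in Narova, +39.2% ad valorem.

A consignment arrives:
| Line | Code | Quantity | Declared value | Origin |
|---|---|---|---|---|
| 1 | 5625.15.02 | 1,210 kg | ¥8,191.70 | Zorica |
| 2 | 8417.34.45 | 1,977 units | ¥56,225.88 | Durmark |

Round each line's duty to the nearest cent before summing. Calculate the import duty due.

¥5,622.59

Line 1 (5625.15.02, Zorica, 1,210 kg, ¥8,191.70):
Base rate for 5625.15.02 is 1.5% + ¥0.60/kg.
Origin Zorica qualifies under the Galador–Zorica agreement and 5625.15.02 is covered: preferential rate Free applies instead.
The additional-duty order on 5625.15.02 targets Narova, not Zorica; it does not apply.
Duty = ¥8,191.70 × 0% = ¥0.00.
Line 2 (8417.34.45, Durmark, 1,977 units, ¥56,225.88):
Base rate for 8417.34.45 is 10%.
8417.34.45 has an FTA preferential rate, but origin Durmark is not Zorica; base rate stands.
Duty = ¥56,225.88 × 10% = ¥5,622.59.
Total = ¥0.00 + ¥5,622.59 = ¥5,622.59.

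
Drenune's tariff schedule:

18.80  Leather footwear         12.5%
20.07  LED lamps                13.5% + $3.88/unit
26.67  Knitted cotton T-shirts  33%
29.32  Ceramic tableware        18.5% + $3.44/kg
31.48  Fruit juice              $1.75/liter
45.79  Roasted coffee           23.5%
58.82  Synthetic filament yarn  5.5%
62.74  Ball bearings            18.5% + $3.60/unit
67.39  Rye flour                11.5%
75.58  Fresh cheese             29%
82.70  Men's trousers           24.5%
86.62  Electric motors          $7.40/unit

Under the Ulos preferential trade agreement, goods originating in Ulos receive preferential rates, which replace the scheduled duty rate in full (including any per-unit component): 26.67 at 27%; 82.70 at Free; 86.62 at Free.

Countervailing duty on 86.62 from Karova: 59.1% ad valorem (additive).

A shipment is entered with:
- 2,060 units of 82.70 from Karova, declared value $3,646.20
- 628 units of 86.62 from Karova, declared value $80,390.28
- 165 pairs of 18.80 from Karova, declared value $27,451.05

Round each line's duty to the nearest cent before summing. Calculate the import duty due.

Line 1 (82.70, Karova, 2,060 units, $3,646.20):
Base rate for 82.70 is 24.5%.
82.70 has an FTA preferential rate, but origin Karova is not Ulos; base rate stands.
Duty = $3,646.20 × 24.5% = $893.32.
Line 2 (86.62, Karova, 628 units, $80,390.28):
Base rate for 86.62 is $7.40/unit.
86.62 has an FTA preferential rate, but origin Karova is not Ulos; base rate stands.
Additional duty on 86.62 from Karova: +59.1% ad valorem. Applied ad valorem rate = 59.1%.
Duty = $80,390.28 × 59.1% + 628 × $7.40 = $52,157.86.
Line 3 (18.80, Karova, 165 pairs, $27,451.05):
Base rate for 18.80 is 12.5%.
Duty = $27,451.05 × 12.5% = $3,431.38.
Total = $893.32 + $52,157.86 + $3,431.38 = $56,482.56.

$56,482.56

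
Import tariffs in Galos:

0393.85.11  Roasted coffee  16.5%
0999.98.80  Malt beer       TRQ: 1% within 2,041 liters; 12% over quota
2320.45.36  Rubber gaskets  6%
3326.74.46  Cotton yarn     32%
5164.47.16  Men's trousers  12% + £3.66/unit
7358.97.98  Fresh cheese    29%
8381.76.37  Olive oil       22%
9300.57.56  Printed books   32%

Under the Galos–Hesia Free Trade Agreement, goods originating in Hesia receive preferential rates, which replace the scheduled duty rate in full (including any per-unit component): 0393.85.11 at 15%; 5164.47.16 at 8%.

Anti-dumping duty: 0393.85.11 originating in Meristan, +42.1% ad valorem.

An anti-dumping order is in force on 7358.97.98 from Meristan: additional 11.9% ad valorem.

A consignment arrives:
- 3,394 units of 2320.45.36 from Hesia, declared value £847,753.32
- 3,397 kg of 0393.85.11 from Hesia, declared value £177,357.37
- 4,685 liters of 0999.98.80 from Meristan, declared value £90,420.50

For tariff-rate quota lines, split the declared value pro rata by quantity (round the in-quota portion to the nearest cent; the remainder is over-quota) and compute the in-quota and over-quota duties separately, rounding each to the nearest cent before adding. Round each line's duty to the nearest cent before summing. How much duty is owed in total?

£83,986.22

Line 1 (2320.45.36, Hesia, 3,394 units, £847,753.32):
Base rate for 2320.45.36 is 6%.
Origin Hesia is the FTA partner but 2320.45.36 is not on the preference list; base rate stands.
Duty = £847,753.32 × 6% = £50,865.20.
Line 2 (0393.85.11, Hesia, 3,397 kg, £177,357.37):
Base rate for 0393.85.11 is 16.5%.
Origin Hesia qualifies under the Galos–Hesia agreement and 0393.85.11 is covered: preferential rate 15% applies instead.
The additional-duty order on 0393.85.11 targets Meristan, not Hesia; it does not apply.
Duty = £177,357.37 × 15% = £26,603.61.
Line 3 (0999.98.80, Meristan, 4,685 liters, £90,420.50):
Code 0999.98.80 is under a tariff-rate quota (threshold 2,041 liters). In-quota: 2,041 liters at 1%; over-quota: 2,644 liters at 12%.
Pro-rata value split: in-quota = £90,420.50 × 2,041/4,685 = £39,391.30; over-quota = £90,420.50 − £39,391.30 = £51,029.20.
In-quota duty = £39,391.30 × 1% = £393.91. Over-quota duty = £51,029.20 × 12% = £6,123.50.
Line duty = £393.91 + £6,123.50 = £6,517.41.
Total = £50,865.20 + £26,603.61 + £6,517.41 = £83,986.22.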